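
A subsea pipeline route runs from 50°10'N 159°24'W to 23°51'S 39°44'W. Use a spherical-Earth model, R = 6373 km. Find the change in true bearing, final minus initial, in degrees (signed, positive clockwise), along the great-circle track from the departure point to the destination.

+52.3°

Initial bearing θ₁ = atan2(sin Δλ cos φ₂, cos φ₁ sin φ₂ − sin φ₁ cos φ₂ cos Δλ) = 83.64°
Final bearing θ₂ = (initial bearing from the destination back to the start) + 180° = 135.89°
Δθ = θ₂ − θ₁ = +52.3°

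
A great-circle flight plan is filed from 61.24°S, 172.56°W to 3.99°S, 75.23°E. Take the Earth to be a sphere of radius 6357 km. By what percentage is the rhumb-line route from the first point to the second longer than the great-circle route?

Great circle: σ = 1.6915 rad → d_gc = Rσ = 10753.0 km
Rhumb: Δφ = +0.9992, Δλ = -1.9584, Δψ = +1.2914, q = Δφ/Δψ = 0.7737 → d_rh = R√(Δφ²+q²Δλ²) = 11538.7 km
Excess = (11538.7 − 10753.0) / 10753.0 = 785.7 / 10753.0 = 7.31% ≈ 7.3%

7.3%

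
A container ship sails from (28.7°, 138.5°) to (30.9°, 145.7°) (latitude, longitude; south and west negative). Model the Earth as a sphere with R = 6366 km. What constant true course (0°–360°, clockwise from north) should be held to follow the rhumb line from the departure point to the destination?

Δψ = ln[tan(π/4+φ₂/2)/tan(π/4+φ₁/2)] = +0.0443
Δλ = +0.1257 rad (taken the short way round)
course = atan2(Δλ, Δψ) = 70.60°

70.6°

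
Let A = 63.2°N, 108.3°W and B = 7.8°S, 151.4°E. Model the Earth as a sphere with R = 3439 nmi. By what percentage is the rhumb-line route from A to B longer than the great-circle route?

Great circle: σ = 1.7732 rad → d_gc = Rσ = 6098.0 nmi
Rhumb: Δφ = -1.2392, Δλ = -1.7506, Δψ = -1.5711, q = Δφ/Δψ = 0.7888 → d_rh = R√(Δφ²+q²Δλ²) = 6380.3 nmi
Excess = (6380.3 − 6098.0) / 6098.0 = 282.3 / 6098.0 = 4.63% ≈ 4.6%

4.6%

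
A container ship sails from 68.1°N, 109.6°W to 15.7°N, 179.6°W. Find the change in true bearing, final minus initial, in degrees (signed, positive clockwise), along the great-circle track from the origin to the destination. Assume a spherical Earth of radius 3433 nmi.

-55.1°

At departure: θ₁ = atan2(sin Δλ cos φ₂, cos φ₁ sin φ₂ − sin φ₁ cos φ₂ cos Δλ) = 257.26°
At arrival: θ₂ = atan2(sin Δλ cos φ₁, −cos φ₂ sin φ₁ + sin φ₂ cos φ₁ cos Δλ) = 202.20°
Δθ = θ₂ − θ₁ = -55.1°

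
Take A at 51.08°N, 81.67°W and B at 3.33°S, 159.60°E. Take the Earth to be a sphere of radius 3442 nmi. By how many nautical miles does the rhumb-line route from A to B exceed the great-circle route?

354 nmi

Great circle: cos σ = sin φ₁ sin φ₂ + cos φ₁ cos φ₂ cos Δλ,  σ = 1.9248 rad → d_gc = 6625.2 nmi
Rhumb line: Δψ = -1.0985, q = Δφ/Δψ = 0.8645, d_rh = R√(Δφ²+q²Δλ²) = 6978.8 nmi
Excess = 6978.8 − 6625.2 = 353.6 ≈ 354 nmi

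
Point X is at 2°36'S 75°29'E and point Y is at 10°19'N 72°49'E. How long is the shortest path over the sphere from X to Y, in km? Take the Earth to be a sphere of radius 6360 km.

Haversine: a = sin²(Δφ/2)+cos φ₁ cos φ₂ sin²(Δλ/2) = 0.01318;  σ = 2·atan2(√a,√(1−a))
σ = 13.187° → d = Rσ = 6360·0.23015 = 1464 km

1464 km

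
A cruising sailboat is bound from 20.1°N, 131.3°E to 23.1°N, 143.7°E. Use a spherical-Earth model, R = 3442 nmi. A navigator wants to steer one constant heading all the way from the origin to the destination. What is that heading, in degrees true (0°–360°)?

Meridional parts: M(φ₁)=+0.3582, M(φ₂)=+0.4146 → ΔM = +0.0563;  Δλ = +0.2164 rad
tan C = Δλ / ΔM = +3.8425 → C = 75.41°

75.4°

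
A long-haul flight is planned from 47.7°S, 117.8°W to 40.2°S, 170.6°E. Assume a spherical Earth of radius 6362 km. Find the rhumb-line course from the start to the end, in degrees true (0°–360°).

278.3°

Δψ = ln[tan(π/4+φ₂/2)/tan(π/4+φ₁/2)] = +0.1822
Δλ = -1.2497 rad (taken the short way round)
course = atan2(Δλ, Δψ) = 278.29°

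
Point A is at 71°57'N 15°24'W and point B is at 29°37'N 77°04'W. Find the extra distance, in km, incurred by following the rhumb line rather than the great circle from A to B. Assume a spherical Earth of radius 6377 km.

189 km

Great circle: cos σ = sin φ₁ sin φ₂ + cos φ₁ cos φ₂ cos Δλ,  σ = 0.9301 rad → d_gc = 5931.6 km
Rhumb line: Δψ = -1.2983, q = Δφ/Δψ = 0.5691, d_rh = R√(Δφ²+q²Δλ²) = 6120.2 km
Excess = 6120.2 − 5931.6 = 188.6 ≈ 189 km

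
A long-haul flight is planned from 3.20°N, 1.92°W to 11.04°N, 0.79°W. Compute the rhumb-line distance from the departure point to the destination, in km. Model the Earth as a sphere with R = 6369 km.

880 km

Rhumb course C = atan2(Δλ, Δψ) with Δψ = ln[tan(π/4+φ₂/2)/tan(π/4+φ₁/2)] = +0.1380, Δλ = +0.0197 → C = 8.13°
d = R·|Δφ| / |cos C| = 6369·0.13683 / 0.98994 = 880 km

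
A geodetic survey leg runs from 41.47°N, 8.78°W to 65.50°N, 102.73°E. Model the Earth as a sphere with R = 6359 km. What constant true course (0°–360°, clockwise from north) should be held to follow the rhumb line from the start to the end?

Meridional parts: M(φ₁)=+0.7968, M(φ₂)=+1.5273 → ΔM = +0.7305;  Δλ = +1.9462 rad
tan C = Δλ / ΔM = +2.6641 → C = 69.43°

69.4°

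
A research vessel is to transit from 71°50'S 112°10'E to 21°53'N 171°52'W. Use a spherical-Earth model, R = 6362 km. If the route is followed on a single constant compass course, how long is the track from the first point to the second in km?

Rhumb course C = atan2(Δλ, Δψ) with Δψ = ln[tan(π/4+φ₂/2)/tan(π/4+φ₁/2)] = +2.2249, Δλ = +1.3259 → C = 30.79°
d = R·|Δφ| / |cos C| = 6362·1.63566 / 0.85904 = 12114 km

12114 km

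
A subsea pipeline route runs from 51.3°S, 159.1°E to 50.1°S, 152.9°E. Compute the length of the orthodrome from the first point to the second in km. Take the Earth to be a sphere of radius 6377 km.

457 km

Haversine: a = sin²(Δφ/2)+cos φ₁ cos φ₂ sin²(Δλ/2) = 0.00128;  σ = 2·atan2(√a,√(1−a))
σ = 4.105° → d = Rσ = 6377·0.07164 = 457 km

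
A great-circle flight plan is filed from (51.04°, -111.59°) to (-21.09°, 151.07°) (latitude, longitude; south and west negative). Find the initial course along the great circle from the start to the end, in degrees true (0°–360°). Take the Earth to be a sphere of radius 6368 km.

261.8°

N = sin Δλ·cos φ₂ = -0.9254;  D = cos φ₁ sin φ₂ − sin φ₁ cos φ₂ cos Δλ = -0.1336
initial course = atan2(N, D) = 261.79°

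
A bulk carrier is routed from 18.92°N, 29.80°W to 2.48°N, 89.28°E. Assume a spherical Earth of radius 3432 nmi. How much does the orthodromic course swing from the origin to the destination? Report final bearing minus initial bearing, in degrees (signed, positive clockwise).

Initial bearing θ₁ = atan2(sin Δλ cos φ₂, cos φ₁ sin φ₂ − sin φ₁ cos φ₂ cos Δλ) = 77.20°
Final bearing θ₂ = (initial bearing from the destination back to the start) + 180° = 112.58°
Δθ = θ₂ − θ₁ = +35.4°

+35.4°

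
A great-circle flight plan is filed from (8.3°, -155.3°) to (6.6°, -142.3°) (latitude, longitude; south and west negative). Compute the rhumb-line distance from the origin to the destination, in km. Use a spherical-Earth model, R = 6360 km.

Rhumb course C = atan2(Δλ, Δψ) with Δψ = ln[tan(π/4+φ₂/2)/tan(π/4+φ₁/2)] = -0.0299, Δλ = +0.2269 → C = 97.51°
d = R·|Δφ| / |cos C| = 6360·0.02967 / 0.13076 = 1443 km

1443 km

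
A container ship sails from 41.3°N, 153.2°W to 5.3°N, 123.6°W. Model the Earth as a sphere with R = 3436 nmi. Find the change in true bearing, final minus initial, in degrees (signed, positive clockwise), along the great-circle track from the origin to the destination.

+12.5°

At departure: θ₁ = atan2(sin Δλ cos φ₂, cos φ₁ sin φ₂ − sin φ₁ cos φ₂ cos Δλ) = 135.59°
At arrival: θ₂ = atan2(sin Δλ cos φ₁, −cos φ₂ sin φ₁ + sin φ₂ cos φ₁ cos Δλ) = 148.13°
Δθ = θ₂ − θ₁ = +12.5°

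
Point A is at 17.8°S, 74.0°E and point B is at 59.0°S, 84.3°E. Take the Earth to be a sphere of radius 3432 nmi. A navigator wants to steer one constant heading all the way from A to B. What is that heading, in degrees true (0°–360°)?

Meridional parts: M(φ₁)=-0.3158, M(φ₂)=-1.2826 → ΔM = -0.9668;  Δλ = +0.1798 rad
tan C = Δλ / ΔM = -0.1859 → C = 169.47°

169.5°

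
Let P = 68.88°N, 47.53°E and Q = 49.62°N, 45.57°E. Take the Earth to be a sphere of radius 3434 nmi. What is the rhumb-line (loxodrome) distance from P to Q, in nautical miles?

Δψ = ln[tan(π/4+φ₂/2)/tan(π/4+φ₁/2)] = -0.6793;  Δφ = -0.3362 rad,  Δλ = -0.0342 rad
q = Δφ/Δψ = 0.4948
d = R·√(Δφ² + q²Δλ²) = 3434·0.33658 = 1156 nmi

1156 nmi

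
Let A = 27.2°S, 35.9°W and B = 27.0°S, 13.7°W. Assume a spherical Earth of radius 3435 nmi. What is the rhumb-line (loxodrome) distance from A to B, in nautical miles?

Δψ = ln[tan(π/4+φ₂/2)/tan(π/4+φ₁/2)] = +0.0039;  Δφ = +0.0035 rad,  Δλ = +0.3875 rad
q = Δφ/Δψ = 0.8902
d = R·√(Δφ² + q²Δλ²) = 3435·0.34494 = 1185 nmi

1185 nmi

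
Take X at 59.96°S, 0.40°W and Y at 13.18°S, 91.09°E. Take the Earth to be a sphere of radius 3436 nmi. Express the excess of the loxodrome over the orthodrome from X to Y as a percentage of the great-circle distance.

Great circle: σ = 1.3850 rad → d_gc = Rσ = 4758.9 nmi
Rhumb: Δφ = +0.8165, Δλ = +1.5968, Δψ = +1.0835, q = Δφ/Δψ = 0.7536 → d_rh = R√(Δφ²+q²Δλ²) = 4996.4 nmi
Excess = (4996.4 − 4758.9) / 4758.9 = 237.5 / 4758.9 = 4.99% ≈ 5.0%

5.0%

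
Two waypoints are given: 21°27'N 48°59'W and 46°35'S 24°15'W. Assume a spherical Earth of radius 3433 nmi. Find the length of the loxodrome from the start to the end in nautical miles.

4294 nmi

Rhumb course C = atan2(Δλ, Δψ) with Δψ = ln[tan(π/4+φ₂/2)/tan(π/4+φ₁/2)] = -1.3044, Δλ = +0.4317 → C = 161.69°
d = R·|Δφ| / |cos C| = 3433·1.18741 / 0.94937 = 4294 nmi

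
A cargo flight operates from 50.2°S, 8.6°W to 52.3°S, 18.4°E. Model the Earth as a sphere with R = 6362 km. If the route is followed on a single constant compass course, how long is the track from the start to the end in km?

1891 km

Δψ = ln[tan(π/4+φ₂/2)/tan(π/4+φ₁/2)] = -0.0586;  Δφ = -0.0367 rad,  Δλ = +0.4712 rad
q = Δφ/Δψ = 0.6258
d = R·√(Δφ² + q²Δλ²) = 6362·0.29716 = 1891 km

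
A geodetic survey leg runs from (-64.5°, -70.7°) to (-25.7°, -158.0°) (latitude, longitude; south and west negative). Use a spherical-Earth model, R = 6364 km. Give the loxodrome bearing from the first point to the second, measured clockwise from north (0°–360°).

Δψ = ln[tan(π/4+φ₂/2)/tan(π/4+φ₁/2)] = +1.0216
Δλ = -1.5237 rad (taken the short way round)
course = atan2(Δλ, Δψ) = 303.84°

303.8°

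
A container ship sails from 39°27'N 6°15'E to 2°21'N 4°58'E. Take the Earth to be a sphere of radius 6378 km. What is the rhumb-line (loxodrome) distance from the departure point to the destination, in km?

4132 km

Δψ = ln[tan(π/4+φ₂/2)/tan(π/4+φ₁/2)] = -0.7094;  Δφ = -0.6475 rad,  Δλ = -0.0224 rad
q = Δφ/Δψ = 0.9128
d = R·√(Δφ² + q²Δλ²) = 6378·0.64784 = 4132 km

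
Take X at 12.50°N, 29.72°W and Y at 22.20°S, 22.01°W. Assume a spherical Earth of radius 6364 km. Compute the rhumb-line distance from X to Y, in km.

3945 km

Rhumb course C = atan2(Δλ, Δψ) with Δψ = ln[tan(π/4+φ₂/2)/tan(π/4+φ₁/2)] = -0.6175, Δλ = +0.1346 → C = 167.71°
d = R·|Δφ| / |cos C| = 6364·0.60563 / 0.97707 = 3945 km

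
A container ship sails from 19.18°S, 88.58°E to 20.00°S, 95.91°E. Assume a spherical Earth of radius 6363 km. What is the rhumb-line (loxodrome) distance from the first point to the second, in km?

772 km

Δψ = ln[tan(π/4+φ₂/2)/tan(π/4+φ₁/2)] = -0.0152;  Δφ = -0.0143 rad,  Δλ = +0.1279 rad
q = Δφ/Δψ = 0.9421
d = R·√(Δφ² + q²Δλ²) = 6363·0.12137 = 772 km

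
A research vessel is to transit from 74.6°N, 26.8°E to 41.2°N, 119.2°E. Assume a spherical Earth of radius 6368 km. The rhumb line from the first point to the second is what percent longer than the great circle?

Great circle: σ = 0.8935 rad → d_gc = Rσ = 5689.9 km
Rhumb: Δφ = -0.5829, Δλ = +1.6127, Δψ = -1.2105, q = Δφ/Δψ = 0.4816 → d_rh = R√(Δφ²+q²Δλ²) = 6183.8 km
Excess = (6183.8 − 5689.9) / 5689.9 = 493.9 / 5689.9 = 8.68% ≈ 8.7%

8.7%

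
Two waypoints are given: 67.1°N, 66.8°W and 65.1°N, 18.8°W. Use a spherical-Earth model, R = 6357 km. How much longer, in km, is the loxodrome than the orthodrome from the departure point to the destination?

Great circle: cos σ = sin φ₁ sin φ₂ + cos φ₁ cos φ₂ cos Δλ,  σ = 0.3326 rad → d_gc = 2114.6 km
Rhumb line: Δψ = -0.0862, q = Δφ/Δψ = 0.4049, d_rh = R√(Δφ²+q²Δλ²) = 2167.8 km
Excess = 2167.8 − 2114.6 = 53.2 ≈ 53 km

53 km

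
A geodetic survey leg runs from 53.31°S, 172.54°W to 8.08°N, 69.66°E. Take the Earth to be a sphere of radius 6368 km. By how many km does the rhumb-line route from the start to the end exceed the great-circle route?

Great circle: cos σ = sin φ₁ sin φ₂ + cos φ₁ cos φ₂ cos Δλ,  σ = 1.9699 rad → d_gc = 12544.4 km
Rhumb line: Δψ = +1.2453, q = Δφ/Δψ = 0.8604, d_rh = R√(Δφ²+q²Δλ²) = 13169.7 km
Excess = 13169.7 − 12544.4 = 625.3 ≈ 625 km

625 km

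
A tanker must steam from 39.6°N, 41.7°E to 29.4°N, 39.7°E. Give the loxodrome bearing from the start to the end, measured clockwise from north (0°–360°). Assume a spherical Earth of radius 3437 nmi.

Δψ = ln[tan(π/4+φ₂/2)/tan(π/4+φ₁/2)] = -0.2166
Δλ = -0.0349 rad (taken the short way round)
course = atan2(Δλ, Δψ) = 189.16°

189.2°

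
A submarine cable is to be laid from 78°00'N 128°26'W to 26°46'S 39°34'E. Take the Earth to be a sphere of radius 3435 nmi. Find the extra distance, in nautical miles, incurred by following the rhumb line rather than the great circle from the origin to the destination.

1501 nmi

Great circle: cos σ = sin φ₁ sin φ₂ + cos φ₁ cos φ₂ cos Δλ,  σ = 2.2422 rad → d_gc = 7702.0 nmi
Rhumb line: Δψ = -2.7380, q = Δφ/Δψ = 0.6678, d_rh = R√(Δφ²+q²Δλ²) = 9203.1 nmi
Excess = 9203.1 − 7702.0 = 1501.1 ≈ 1501 nmi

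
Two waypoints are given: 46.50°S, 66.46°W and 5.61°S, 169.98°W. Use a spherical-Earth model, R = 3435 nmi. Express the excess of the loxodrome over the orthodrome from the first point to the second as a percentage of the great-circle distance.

3.9%

Great circle: σ = 1.6602 rad → d_gc = Rσ = 5702.7 nmi
Rhumb: Δφ = +0.7137, Δλ = -1.8068, Δψ = +0.8208, q = Δφ/Δψ = 0.8694 → d_rh = R√(Δφ²+q²Δλ²) = 5926.8 nmi
Excess = (5926.8 − 5702.7) / 5702.7 = 224.1 / 5702.7 = 3.93% ≈ 3.9%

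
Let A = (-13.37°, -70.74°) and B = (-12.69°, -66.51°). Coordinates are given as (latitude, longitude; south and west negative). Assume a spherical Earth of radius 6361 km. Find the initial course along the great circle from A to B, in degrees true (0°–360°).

θ = atan2( sin Δλ·cos φ₂ ,  cos φ₁ sin φ₂ − sin φ₁ cos φ₂ cos Δλ )
  = atan2(+0.0720, +0.0113) = 81.11°

81.1°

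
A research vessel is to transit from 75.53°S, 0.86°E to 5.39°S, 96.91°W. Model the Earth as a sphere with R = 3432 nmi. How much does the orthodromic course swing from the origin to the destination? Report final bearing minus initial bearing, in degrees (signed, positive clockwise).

Initial bearing θ₁ = atan2(sin Δλ cos φ₂, cos φ₁ sin φ₂ − sin φ₁ cos φ₂ cos Δλ) = 261.14°
Final bearing θ₂ = (initial bearing from the destination back to the start) + 180° = 345.64°
Δθ = θ₂ − θ₁ = +84.5°

+84.5°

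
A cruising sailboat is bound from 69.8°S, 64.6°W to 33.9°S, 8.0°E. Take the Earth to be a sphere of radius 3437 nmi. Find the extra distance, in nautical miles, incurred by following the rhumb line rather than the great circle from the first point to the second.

145 nmi

Great circle: cos σ = sin φ₁ sin φ₂ + cos φ₁ cos φ₂ cos Δλ,  σ = 0.9158 rad → d_gc = 3147.7 nmi
Rhumb line: Δψ = +1.0957, q = Δφ/Δψ = 0.5718, d_rh = R√(Δφ²+q²Δλ²) = 3292.4 nmi
Excess = 3292.4 − 3147.7 = 144.7 ≈ 145 nmi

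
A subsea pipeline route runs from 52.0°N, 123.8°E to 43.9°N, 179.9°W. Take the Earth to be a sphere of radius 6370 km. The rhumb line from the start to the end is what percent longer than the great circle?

2.4%

Great circle: σ = 0.6558 rad → d_gc = Rσ = 4177.6 km
Rhumb: Δφ = -0.1414, Δλ = +0.9826, Δψ = -0.2117, q = Δφ/Δψ = 0.6678 → d_rh = R√(Δφ²+q²Δλ²) = 4276.1 km
Excess = (4276.1 − 4177.6) / 4177.6 = 98.5 / 4177.6 = 2.36% ≈ 2.4%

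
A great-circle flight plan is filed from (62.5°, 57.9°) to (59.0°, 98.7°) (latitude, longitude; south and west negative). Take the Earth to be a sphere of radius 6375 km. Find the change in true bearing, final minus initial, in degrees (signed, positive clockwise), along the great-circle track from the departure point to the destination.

+36.0°

Initial bearing θ₁ = atan2(sin Δλ cos φ₂, cos φ₁ sin φ₂ − sin φ₁ cos φ₂ cos Δλ) = 81.55°
Final bearing θ₂ = (initial bearing from the destination back to the start) + 180° = 117.52°
Δθ = θ₂ − θ₁ = +36.0°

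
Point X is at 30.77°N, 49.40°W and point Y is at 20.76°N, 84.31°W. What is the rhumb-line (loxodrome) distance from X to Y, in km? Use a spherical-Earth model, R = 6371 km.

Δψ = ln[tan(π/4+φ₂/2)/tan(π/4+φ₁/2)] = -0.1944;  Δφ = -0.1747 rad,  Δλ = -0.6093 rad
q = Δφ/Δψ = 0.8989
d = R·√(Δφ² + q²Δλ²) = 6371·0.57489 = 3663 km

3663 km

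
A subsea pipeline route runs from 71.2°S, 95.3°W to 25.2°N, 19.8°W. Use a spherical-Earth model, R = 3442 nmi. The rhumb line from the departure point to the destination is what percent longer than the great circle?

Great circle: σ = 1.9072 rad → d_gc = Rσ = 6564.4 nmi
Rhumb: Δφ = +1.6825, Δλ = +1.3177, Δψ = +2.2532, q = Δφ/Δψ = 0.7467 → d_rh = R√(Δφ²+q²Δλ²) = 6708.8 nmi
Excess = (6708.8 − 6564.4) / 6564.4 = 144.4 / 6564.4 = 2.20% ≈ 2.2%

2.2%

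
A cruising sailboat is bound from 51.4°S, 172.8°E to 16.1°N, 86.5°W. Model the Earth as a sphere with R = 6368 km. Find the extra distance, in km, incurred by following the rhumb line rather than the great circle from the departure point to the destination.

Great circle: cos σ = sin φ₁ sin φ₂ + cos φ₁ cos φ₂ cos Δλ,  σ = 1.9050 rad → d_gc = 12131.04 km
Rhumb line: Δψ = +1.3340, q = Δφ/Δψ = 0.8831, d_rh = R√(Δφ²+q²Δλ²) = 12408.51 km
Excess = 12408.51 − 12131.04 = 277.47 ≈ 277 km

277 km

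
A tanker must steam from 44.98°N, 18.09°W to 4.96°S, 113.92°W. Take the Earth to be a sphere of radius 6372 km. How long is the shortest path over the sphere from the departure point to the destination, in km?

10857 km

Haversine: a = sin²(Δφ/2)+cos φ₁ cos φ₂ sin²(Δλ/2) = 0.56635;  σ = 2·atan2(√a,√(1−a))
σ = 97.625° → d = Rσ = 6372·1.70389 = 10857 km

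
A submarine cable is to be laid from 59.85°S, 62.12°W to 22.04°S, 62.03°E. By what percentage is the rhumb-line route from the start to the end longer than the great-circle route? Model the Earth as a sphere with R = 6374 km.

Great circle: σ = 1.5076 rad → d_gc = Rσ = 9609.5 km
Rhumb: Δφ = +0.6599, Δλ = +2.1668, Δψ = +0.9172, q = Δφ/Δψ = 0.7195 → d_rh = R√(Δφ²+q²Δλ²) = 10790.5 km
Excess = (10790.5 − 9609.5) / 9609.5 = 1181.0 / 9609.5 = 12.29% ≈ 12.3%

12.3%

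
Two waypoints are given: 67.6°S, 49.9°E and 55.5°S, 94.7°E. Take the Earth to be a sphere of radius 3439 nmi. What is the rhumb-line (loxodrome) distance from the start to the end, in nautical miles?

1456 nmi

Rhumb course C = atan2(Δλ, Δψ) with Δψ = ln[tan(π/4+φ₂/2)/tan(π/4+φ₁/2)] = +0.4499, Δλ = +0.7819 → C = 60.08°
d = R·|Δφ| / |cos C| = 3439·0.21118 / 0.49874 = 1456 nmi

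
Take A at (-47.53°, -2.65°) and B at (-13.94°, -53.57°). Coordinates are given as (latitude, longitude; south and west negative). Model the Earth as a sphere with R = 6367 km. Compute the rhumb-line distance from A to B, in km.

6035 km

Δψ = ln[tan(π/4+φ₂/2)/tan(π/4+φ₁/2)] = +0.6995;  Δφ = +0.5863 rad,  Δλ = -0.8887 rad
q = Δφ/Δψ = 0.8381
d = R·√(Δφ² + q²Δλ²) = 6367·0.94786 = 6035 km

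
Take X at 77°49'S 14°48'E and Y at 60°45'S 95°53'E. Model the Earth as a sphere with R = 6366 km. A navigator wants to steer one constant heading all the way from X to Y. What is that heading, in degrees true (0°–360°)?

Meridional parts: M(φ₁)=-2.2375, M(φ₂)=-1.3434 → ΔM = +0.8941;  Δλ = +1.4152 rad
tan C = Δλ / ΔM = +1.5828 → C = 57.72°

57.7°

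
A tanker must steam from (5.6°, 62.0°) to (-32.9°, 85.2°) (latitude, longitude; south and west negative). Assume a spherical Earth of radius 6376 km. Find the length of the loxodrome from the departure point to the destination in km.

4938 km

Rhumb course C = atan2(Δλ, Δψ) with Δψ = ln[tan(π/4+φ₂/2)/tan(π/4+φ₁/2)] = -0.7065, Δλ = +0.4049 → C = 150.18°
d = R·|Δφ| / |cos C| = 6376·0.67195 / 0.86762 = 4938 km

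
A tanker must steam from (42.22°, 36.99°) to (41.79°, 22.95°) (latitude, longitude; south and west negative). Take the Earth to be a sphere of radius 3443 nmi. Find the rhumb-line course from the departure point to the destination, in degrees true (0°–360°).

267.6°

Δψ = ln[tan(π/4+φ₂/2)/tan(π/4+φ₁/2)] = -0.0101
Δλ = -0.2450 rad (taken the short way round)
course = atan2(Δλ, Δψ) = 267.64°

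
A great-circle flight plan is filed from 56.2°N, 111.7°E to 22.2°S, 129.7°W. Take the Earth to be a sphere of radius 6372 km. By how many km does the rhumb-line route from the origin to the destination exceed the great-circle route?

519 km

Great circle: cos σ = sin φ₁ sin φ₂ + cos φ₁ cos φ₂ cos Δλ,  σ = 2.1658 rad → d_gc = 13800.6 km
Rhumb line: Δψ = -1.5888, q = Δφ/Δψ = 0.8612, d_rh = R√(Δφ²+q²Δλ²) = 14319.7 km
Excess = 14319.7 − 13800.6 = 519.1 ≈ 519 km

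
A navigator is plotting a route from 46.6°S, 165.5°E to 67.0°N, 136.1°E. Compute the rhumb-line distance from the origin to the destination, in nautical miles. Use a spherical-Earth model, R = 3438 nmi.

6957 nmi

Δψ = ln[tan(π/4+φ₂/2)/tan(π/4+φ₁/2)] = +2.5138;  Δφ = +1.9827 rad,  Δλ = -0.5131 rad
q = Δφ/Δψ = 0.7887
d = R·√(Δφ² + q²Δλ²) = 3438·2.02358 = 6957 nmi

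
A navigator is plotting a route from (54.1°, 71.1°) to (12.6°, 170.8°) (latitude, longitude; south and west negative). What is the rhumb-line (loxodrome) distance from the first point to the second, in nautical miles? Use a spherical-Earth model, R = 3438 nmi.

Rhumb course C = atan2(Δλ, Δψ) with Δψ = ln[tan(π/4+φ₂/2)/tan(π/4+φ₁/2)] = -0.9054, Δλ = +1.7401 → C = 117.49°
d = R·|Δφ| / |cos C| = 3438·0.72431 / 0.46159 = 5395 nmi

5395 nmi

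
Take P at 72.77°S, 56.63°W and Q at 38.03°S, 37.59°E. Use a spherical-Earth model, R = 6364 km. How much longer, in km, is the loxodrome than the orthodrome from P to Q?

Great circle: cos σ = sin φ₁ sin φ₂ + cos φ₁ cos φ₂ cos Δλ,  σ = 0.9628 rad → d_gc = 6127.0 km
Rhumb line: Δψ = +1.1685, q = Δφ/Δψ = 0.5189, d_rh = R√(Δφ²+q²Δλ²) = 6661.7 km
Excess = 6661.7 − 6127.0 = 534.7 ≈ 535 km

535 km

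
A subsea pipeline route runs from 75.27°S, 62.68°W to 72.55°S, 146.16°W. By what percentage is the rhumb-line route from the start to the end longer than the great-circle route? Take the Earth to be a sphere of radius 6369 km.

8.8%

Great circle: σ = 0.3729 rad → d_gc = Rσ = 2374.8 km
Rhumb: Δφ = +0.0475, Δλ = -1.4570, Δψ = +0.1717, q = Δφ/Δψ = 0.2765 → d_rh = R√(Δφ²+q²Δλ²) = 2583.5 km
Excess = (2583.5 − 2374.8) / 2374.8 = 208.7 / 2374.8 = 8.79% ≈ 8.8%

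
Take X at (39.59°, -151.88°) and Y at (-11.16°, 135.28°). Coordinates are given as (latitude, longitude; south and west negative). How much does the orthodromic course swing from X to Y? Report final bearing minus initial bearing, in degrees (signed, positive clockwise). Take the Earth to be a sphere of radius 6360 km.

At departure: θ₁ = atan2(sin Δλ cos φ₂, cos φ₁ sin φ₂ − sin φ₁ cos φ₂ cos Δλ) = 250.41°
At arrival: θ₂ = atan2(sin Δλ cos φ₁, −cos φ₂ sin φ₁ + sin φ₂ cos φ₁ cos Δλ) = 227.73°
Δθ = θ₂ − θ₁ = -22.7°

-22.7°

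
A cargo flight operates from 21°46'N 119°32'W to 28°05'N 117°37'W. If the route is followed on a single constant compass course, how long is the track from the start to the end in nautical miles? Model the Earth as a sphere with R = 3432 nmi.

392 nmi

Δψ = ln[tan(π/4+φ₂/2)/tan(π/4+φ₁/2)] = +0.1217;  Δφ = +0.1102 rad,  Δλ = +0.0335 rad
q = Δφ/Δψ = 0.9062
d = R·√(Δφ² + q²Δλ²) = 3432·0.11434 = 392 nmi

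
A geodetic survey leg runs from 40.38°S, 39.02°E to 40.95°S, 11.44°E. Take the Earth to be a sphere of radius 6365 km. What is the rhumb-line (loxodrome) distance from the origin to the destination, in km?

2325 km

Δψ = ln[tan(π/4+φ₂/2)/tan(π/4+φ₁/2)] = -0.0131;  Δφ = -0.0099 rad,  Δλ = -0.4814 rad
q = Δφ/Δψ = 0.7585
d = R·√(Δφ² + q²Δλ²) = 6365·0.36526 = 2325 km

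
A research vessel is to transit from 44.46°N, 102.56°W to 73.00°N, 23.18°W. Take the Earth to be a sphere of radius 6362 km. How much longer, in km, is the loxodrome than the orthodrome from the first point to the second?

316 km

Great circle: cos σ = sin φ₁ sin φ₂ + cos φ₁ cos φ₂ cos Δλ,  σ = 0.7838 rad → d_gc = 4986.3 km
Rhumb line: Δψ = +1.0327, q = Δφ/Δψ = 0.4824, d_rh = R√(Δφ²+q²Δλ²) = 5302.7 km
Excess = 5302.7 − 4986.3 = 316.4 ≈ 316 km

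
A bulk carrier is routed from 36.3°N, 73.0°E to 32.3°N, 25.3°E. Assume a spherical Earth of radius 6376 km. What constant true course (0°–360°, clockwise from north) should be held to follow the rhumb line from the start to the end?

Meridional parts: M(φ₁)=+0.6808, M(φ₂)=+0.5962 → ΔM = -0.0845;  Δλ = -0.8325 rad
tan C = Δλ / ΔM = +9.8474 → C = 264.20°

264.2°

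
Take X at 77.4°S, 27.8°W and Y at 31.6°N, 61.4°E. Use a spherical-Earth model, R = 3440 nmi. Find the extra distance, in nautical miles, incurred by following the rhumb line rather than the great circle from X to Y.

257 nmi

Great circle: cos σ = sin φ₁ sin φ₂ + cos φ₁ cos φ₂ cos Δλ,  σ = 2.1046 rad → d_gc = 7239.7 nmi
Rhumb line: Δψ = +2.7855, q = Δφ/Δψ = 0.6830, d_rh = R√(Δφ²+q²Δλ²) = 7497.1 nmi
Excess = 7497.1 − 7239.7 = 257.4 ≈ 257 nmi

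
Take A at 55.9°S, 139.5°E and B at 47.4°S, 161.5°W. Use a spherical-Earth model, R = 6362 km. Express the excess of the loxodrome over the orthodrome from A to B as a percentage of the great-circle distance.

2.9%

Great circle: σ = 0.6352 rad → d_gc = Rσ = 4040.8 km
Rhumb: Δφ = +0.1484, Δλ = +1.0297, Δψ = +0.2400, q = Δφ/Δψ = 0.6181 → d_rh = R√(Δφ²+q²Δλ²) = 4157.7 km
Excess = (4157.7 − 4040.8) / 4040.8 = 116.9 / 4040.8 = 2.89% ≈ 2.9%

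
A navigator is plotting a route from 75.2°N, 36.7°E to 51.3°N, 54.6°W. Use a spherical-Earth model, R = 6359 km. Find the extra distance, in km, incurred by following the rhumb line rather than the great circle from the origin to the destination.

422 km

Great circle: cos σ = sin φ₁ sin φ₂ + cos φ₁ cos φ₂ cos Δλ,  σ = 0.7214 rad → d_gc = 4587.1 km
Rhumb line: Δψ = -0.9947, q = Δφ/Δψ = 0.4194, d_rh = R√(Δφ²+q²Δλ²) = 5009.3 km
Excess = 5009.3 − 4587.1 = 422.2 ≈ 422 km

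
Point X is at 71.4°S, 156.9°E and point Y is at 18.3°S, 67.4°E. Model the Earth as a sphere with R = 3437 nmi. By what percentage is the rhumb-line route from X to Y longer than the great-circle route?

Great circle: σ = 1.2659 rad → d_gc = Rσ = 4350.8 nmi
Rhumb: Δφ = +0.9268, Δλ = -1.5621, Δψ = +1.4844, q = Δφ/Δψ = 0.6243 → d_rh = R√(Δφ²+q²Δλ²) = 4624.0 nmi
Excess = (4624.0 − 4350.8) / 4350.8 = 273.2 / 4350.8 = 6.28% ≈ 6.3%

6.3%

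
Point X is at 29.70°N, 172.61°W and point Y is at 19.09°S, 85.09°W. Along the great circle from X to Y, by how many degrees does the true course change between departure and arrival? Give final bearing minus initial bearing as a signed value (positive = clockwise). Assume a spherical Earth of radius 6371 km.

Initial bearing θ₁ = atan2(sin Δλ cos φ₂, cos φ₁ sin φ₂ − sin φ₁ cos φ₂ cos Δλ) = 107.87°
Final bearing θ₂ = (initial bearing from the destination back to the start) + 180° = 118.97°
Δθ = θ₂ − θ₁ = +11.1°

+11.1°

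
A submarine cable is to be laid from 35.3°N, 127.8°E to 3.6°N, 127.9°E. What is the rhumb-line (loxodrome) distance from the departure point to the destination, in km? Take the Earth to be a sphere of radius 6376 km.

3528 km

Rhumb course C = atan2(Δλ, Δψ) with Δψ = ln[tan(π/4+φ₂/2)/tan(π/4+φ₁/2)] = -0.5964, Δλ = +0.0017 → C = 179.83°
d = R·|Δφ| / |cos C| = 6376·0.55327 / 1.00000 = 3528 km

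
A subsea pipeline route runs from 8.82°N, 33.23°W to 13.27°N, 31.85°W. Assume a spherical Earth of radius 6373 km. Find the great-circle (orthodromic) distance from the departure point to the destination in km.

Haversine: a = sin²(Δφ/2)+cos φ₁ cos φ₂ sin²(Δλ/2) = 0.00165;  σ = 2·atan2(√a,√(1−a))
σ = 4.651° → d = Rσ = 6373·0.08118 = 517 km

517 km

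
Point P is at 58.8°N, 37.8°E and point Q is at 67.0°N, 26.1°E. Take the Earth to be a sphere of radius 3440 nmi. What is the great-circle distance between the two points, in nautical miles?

585 nmi

cos σ = sin φ₁ sin φ₂ + cos φ₁ cos φ₂ cos Δλ
      = sin(58.80°)sin(67.00°) + cos(58.80°)cos(67.00°)cos(-11.70°) = 0.9856
σ = 9.745° → d = Rσ = 3440·0.17008 = 585 nmi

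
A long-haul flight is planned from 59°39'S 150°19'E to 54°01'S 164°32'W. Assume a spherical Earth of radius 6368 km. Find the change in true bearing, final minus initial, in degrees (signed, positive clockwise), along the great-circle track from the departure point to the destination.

-38.4°

At departure: θ₁ = atan2(sin Δλ cos φ₂, cos φ₁ sin φ₂ − sin φ₁ cos φ₂ cos Δλ) = 97.02°
At arrival: θ₂ = atan2(sin Δλ cos φ₁, −cos φ₂ sin φ₁ + sin φ₂ cos φ₁ cos Δλ) = 58.60°
Δθ = θ₂ − θ₁ = -38.4°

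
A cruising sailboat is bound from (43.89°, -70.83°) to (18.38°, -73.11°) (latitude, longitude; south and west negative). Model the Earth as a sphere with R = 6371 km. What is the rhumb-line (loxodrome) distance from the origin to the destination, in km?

2845 km

Δψ = ln[tan(π/4+φ₂/2)/tan(π/4+φ₁/2)] = -0.5278;  Δφ = -0.4452 rad,  Δλ = -0.0398 rad
q = Δφ/Δψ = 0.8436
d = R·√(Δφ² + q²Δλ²) = 6371·0.44650 = 2845 km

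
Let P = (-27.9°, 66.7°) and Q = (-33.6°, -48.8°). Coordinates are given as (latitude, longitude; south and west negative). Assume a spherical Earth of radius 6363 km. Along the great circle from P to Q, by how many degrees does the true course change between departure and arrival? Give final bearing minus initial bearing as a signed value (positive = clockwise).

At departure: θ₁ = atan2(sin Δλ cos φ₂, cos φ₁ sin φ₂ − sin φ₁ cos φ₂ cos Δλ) = 228.86°
At arrival: θ₂ = atan2(sin Δλ cos φ₁, −cos φ₂ sin φ₁ + sin φ₂ cos φ₁ cos Δλ) = 306.96°
Δθ = θ₂ − θ₁ = +78.1°

+78.1°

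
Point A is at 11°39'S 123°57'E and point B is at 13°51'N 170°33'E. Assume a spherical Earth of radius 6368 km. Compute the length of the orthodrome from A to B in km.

5865 km

Haversine: a = sin²(Δφ/2)+cos φ₁ cos φ₂ sin²(Δλ/2) = 0.19749;  σ = 2·atan2(√a,√(1−a))
σ = 52.769° → d = Rσ = 6368·0.92099 = 5865 km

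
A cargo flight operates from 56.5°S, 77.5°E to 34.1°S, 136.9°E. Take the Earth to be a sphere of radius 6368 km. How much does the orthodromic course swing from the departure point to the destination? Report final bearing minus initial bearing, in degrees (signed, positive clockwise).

At departure: θ₁ = atan2(sin Δλ cos φ₂, cos φ₁ sin φ₂ − sin φ₁ cos φ₂ cos Δλ) = 86.62°
At arrival: θ₂ = atan2(sin Δλ cos φ₁, −cos φ₂ sin φ₁ + sin φ₂ cos φ₁ cos Δλ) = 41.71°
Δθ = θ₂ − θ₁ = -44.9°

-44.9°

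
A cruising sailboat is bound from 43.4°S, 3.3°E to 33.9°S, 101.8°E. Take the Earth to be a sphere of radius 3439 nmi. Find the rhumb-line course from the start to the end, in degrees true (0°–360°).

82.9°

Δψ = ln[tan(π/4+φ₂/2)/tan(π/4+φ₁/2)] = +0.2129
Δλ = +1.7191 rad (taken the short way round)
course = atan2(Δλ, Δψ) = 82.94°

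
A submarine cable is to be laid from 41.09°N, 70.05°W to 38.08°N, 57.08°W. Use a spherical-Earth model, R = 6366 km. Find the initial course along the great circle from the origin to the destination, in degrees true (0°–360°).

θ = atan2( sin Δλ·cos φ₂ ,  cos φ₁ sin φ₂ − sin φ₁ cos φ₂ cos Δλ )
  = atan2(+0.1767, -0.0393) = 102.54°

102.5°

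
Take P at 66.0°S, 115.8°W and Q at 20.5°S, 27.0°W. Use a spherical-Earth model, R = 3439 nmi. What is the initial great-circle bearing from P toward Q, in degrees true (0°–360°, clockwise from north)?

97.6°

N = sin Δλ·cos φ₂ = +0.9365;  D = cos φ₁ sin φ₂ − sin φ₁ cos φ₂ cos Δλ = -0.1245
initial course = atan2(N, D) = 97.57°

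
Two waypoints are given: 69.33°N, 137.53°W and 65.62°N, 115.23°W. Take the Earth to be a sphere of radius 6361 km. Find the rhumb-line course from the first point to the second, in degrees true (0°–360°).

Δψ = ln[tan(π/4+φ₂/2)/tan(π/4+φ₁/2)] = -0.1694
Δλ = +0.3892 rad (taken the short way round)
course = atan2(Δλ, Δψ) = 113.52°

113.5°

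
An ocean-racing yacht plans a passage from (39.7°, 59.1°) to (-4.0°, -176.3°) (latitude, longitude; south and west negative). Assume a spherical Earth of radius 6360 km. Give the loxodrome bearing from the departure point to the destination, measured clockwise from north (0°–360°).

Δψ = ln[tan(π/4+φ₂/2)/tan(π/4+φ₁/2)] = -0.8260
Δλ = +2.1747 rad (taken the short way round)
course = atan2(Δλ, Δψ) = 110.80°

110.8°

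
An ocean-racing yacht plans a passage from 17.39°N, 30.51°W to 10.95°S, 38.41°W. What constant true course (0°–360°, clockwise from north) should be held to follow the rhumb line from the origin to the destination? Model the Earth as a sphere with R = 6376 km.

Meridional parts: M(φ₁)=+0.3083, M(φ₂)=-0.1923 → ΔM = -0.5006;  Δλ = -0.1379 rad
tan C = Δλ / ΔM = +0.2754 → C = 195.40°

195.4°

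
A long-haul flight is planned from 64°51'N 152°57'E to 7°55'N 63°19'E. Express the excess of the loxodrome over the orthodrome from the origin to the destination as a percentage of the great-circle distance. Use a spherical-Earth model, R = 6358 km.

4.9%

Great circle: σ = 1.4431 rad → d_gc = Rσ = 9175.1 km
Rhumb: Δφ = -0.9937, Δλ = -1.5644, Δψ = -1.3617, q = Δφ/Δψ = 0.7298 → d_rh = R√(Δφ²+q²Δλ²) = 9622.8 km
Excess = (9622.8 − 9175.1) / 9175.1 = 447.7 / 9175.1 = 4.88% ≈ 4.9%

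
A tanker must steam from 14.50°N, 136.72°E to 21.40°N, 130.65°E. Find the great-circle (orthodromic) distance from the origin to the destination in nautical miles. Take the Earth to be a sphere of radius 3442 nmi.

540 nmi

cos σ = sin φ₁ sin φ₂ + cos φ₁ cos φ₂ cos Δλ
      = sin(14.50°)sin(21.40°) + cos(14.50°)cos(21.40°)cos(-6.07°) = 0.9877
σ = 8.994° → d = Rσ = 3442·0.15698 = 540 nmi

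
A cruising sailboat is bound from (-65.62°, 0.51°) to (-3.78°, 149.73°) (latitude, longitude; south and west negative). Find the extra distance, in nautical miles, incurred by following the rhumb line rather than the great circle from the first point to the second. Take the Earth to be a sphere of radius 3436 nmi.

1137 nmi

Great circle: cos σ = sin φ₁ sin φ₂ + cos φ₁ cos φ₂ cos Δλ,  σ = 1.8690 rad → d_gc = 6422.0 nmi
Rhumb line: Δψ = +1.4663, q = Δφ/Δψ = 0.7361, d_rh = R√(Δφ²+q²Δλ²) = 7559.0 nmi
Excess = 7559.0 − 6422.0 = 1137.0 ≈ 1137 nmi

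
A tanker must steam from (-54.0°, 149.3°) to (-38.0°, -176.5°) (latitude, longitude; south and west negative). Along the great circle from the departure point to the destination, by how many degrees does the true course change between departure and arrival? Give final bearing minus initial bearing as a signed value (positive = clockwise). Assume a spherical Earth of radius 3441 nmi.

At departure: θ₁ = atan2(sin Δλ cos φ₂, cos φ₁ sin φ₂ − sin φ₁ cos φ₂ cos Δλ) = 69.52°
At arrival: θ₂ = atan2(sin Δλ cos φ₁, −cos φ₂ sin φ₁ + sin φ₂ cos φ₁ cos Δλ) = 44.33°
Δθ = θ₂ − θ₁ = -25.2°

-25.2°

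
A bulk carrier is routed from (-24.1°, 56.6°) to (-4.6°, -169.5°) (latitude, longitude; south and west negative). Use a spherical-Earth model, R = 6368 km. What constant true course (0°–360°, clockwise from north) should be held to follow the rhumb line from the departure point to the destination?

Δψ = ln[tan(π/4+φ₂/2)/tan(π/4+φ₁/2)] = +0.3532
Δλ = +2.3370 rad (taken the short way round)
course = atan2(Δλ, Δψ) = 81.40°

81.4°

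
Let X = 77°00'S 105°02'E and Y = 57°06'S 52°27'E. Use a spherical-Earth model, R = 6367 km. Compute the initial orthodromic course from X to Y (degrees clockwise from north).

N = sin Δλ·cos φ₂ = -0.4314;  D = cos φ₁ sin φ₂ − sin φ₁ cos φ₂ cos Δλ = +0.1327
initial course = atan2(N, D) = 287.10°

287.1°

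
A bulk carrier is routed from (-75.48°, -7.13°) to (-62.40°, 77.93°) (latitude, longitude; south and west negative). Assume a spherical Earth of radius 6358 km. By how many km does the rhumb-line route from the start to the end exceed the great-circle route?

Great circle: cos σ = sin φ₁ sin φ₂ + cos φ₁ cos φ₂ cos Δλ,  σ = 0.5198 rad → d_gc = 3305.1 km
Rhumb line: Δψ = +0.6565, q = Δφ/Δψ = 0.3477, d_rh = R√(Δφ²+q²Δλ²) = 3588.8 km
Excess = 3588.8 − 3305.1 = 283.7 ≈ 284 km

284 km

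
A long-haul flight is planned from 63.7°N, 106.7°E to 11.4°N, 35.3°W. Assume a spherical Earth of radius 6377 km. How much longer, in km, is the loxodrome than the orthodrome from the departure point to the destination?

Great circle: cos σ = sin φ₁ sin φ₂ + cos φ₁ cos φ₂ cos Δλ,  σ = 1.7366 rad → d_gc = 11074.4 km
Rhumb line: Δψ = -1.2537, q = Δφ/Δψ = 0.7281, d_rh = R√(Δφ²+q²Δλ²) = 12895.4 km
Excess = 12895.4 − 11074.4 = 1821.0 ≈ 1821 km

1821 km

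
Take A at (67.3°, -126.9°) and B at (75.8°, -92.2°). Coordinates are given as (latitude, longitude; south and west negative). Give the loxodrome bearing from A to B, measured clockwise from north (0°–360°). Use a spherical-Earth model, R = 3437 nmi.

Δψ = ln[tan(π/4+φ₂/2)/tan(π/4+φ₁/2)] = +0.4772
Δλ = +0.6056 rad (taken the short way round)
course = atan2(Δλ, Δψ) = 51.76°

51.8°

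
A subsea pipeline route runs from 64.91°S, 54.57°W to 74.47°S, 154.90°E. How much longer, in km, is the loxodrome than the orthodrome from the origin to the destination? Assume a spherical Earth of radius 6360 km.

Great circle: cos σ = sin φ₁ sin φ₂ + cos φ₁ cos φ₂ cos Δλ,  σ = 0.6861 rad → d_gc = 4363.5 km
Rhumb line: Δψ = -0.4897, q = Δφ/Δψ = 0.3407, d_rh = R√(Δφ²+q²Δλ²) = 5791.2 km
Excess = 5791.2 − 4363.5 = 1427.7 ≈ 1428 km

1428 km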